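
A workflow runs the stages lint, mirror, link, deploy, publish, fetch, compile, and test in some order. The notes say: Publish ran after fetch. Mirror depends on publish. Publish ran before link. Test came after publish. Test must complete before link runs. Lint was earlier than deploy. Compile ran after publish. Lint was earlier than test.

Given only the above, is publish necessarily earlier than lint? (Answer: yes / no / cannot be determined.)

cannot be determined

No chain of stated constraints runs from publish to lint, and none runs from lint to publish either.
So the relative order of publish and lint is not fixed by the given facts.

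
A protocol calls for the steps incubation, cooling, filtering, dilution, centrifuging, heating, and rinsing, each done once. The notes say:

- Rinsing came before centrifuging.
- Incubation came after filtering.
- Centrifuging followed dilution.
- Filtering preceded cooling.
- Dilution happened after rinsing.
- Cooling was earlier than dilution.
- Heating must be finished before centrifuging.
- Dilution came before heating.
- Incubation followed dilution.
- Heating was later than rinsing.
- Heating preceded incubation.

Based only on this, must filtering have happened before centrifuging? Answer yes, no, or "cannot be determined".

yes

Chain the constraints: filtering → cooling → dilution → centrifuging. Each link is directly stated, so filtering comes before centrifuging.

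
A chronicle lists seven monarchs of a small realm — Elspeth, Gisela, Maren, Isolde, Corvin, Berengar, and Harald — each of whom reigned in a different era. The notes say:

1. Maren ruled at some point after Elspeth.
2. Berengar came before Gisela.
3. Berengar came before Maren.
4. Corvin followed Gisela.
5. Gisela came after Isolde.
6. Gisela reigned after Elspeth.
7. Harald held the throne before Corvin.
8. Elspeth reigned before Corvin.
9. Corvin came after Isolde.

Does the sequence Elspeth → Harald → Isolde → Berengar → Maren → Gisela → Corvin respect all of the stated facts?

yes

Check each stated constraint against the proposed order — e.g. Harald is ahead of Corvin; Elspeth is ahead of Corvin. Every pair is in the required order; nothing is violated.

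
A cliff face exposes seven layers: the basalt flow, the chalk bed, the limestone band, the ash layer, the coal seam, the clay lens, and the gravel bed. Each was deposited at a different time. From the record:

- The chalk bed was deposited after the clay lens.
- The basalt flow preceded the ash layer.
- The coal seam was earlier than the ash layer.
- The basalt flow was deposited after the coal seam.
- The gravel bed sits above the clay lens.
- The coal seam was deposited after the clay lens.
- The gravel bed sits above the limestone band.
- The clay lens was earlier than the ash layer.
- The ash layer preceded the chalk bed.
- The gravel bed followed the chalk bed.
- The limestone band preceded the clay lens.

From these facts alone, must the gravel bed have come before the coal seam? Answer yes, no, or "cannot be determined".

Tracing the constraints gives the coal seam → the ash layer → the chalk bed → the gravel bed, so the coal seam must come before the gravel bed.
That means the gravel bed cannot be before the coal seam.

no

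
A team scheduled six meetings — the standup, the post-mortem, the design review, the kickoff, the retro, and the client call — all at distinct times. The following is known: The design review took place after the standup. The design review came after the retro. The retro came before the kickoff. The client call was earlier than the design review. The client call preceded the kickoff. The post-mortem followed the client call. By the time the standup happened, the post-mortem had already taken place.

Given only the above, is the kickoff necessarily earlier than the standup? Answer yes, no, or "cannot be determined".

No chain of stated constraints runs from the kickoff to the standup, and none runs from the standup to the kickoff either.
So the relative order of the kickoff and the standup is not fixed by the given facts.

cannot be determined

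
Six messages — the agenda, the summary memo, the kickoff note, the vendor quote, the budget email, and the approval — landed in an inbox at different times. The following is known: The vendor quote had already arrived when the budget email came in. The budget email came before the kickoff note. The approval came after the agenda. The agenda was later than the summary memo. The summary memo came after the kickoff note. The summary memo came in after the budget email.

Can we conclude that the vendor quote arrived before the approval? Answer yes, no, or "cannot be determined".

Chain the constraints: the vendor quote → the budget email → the summary memo → the agenda → the approval. Each link is directly stated, so the vendor quote comes before the approval.

yes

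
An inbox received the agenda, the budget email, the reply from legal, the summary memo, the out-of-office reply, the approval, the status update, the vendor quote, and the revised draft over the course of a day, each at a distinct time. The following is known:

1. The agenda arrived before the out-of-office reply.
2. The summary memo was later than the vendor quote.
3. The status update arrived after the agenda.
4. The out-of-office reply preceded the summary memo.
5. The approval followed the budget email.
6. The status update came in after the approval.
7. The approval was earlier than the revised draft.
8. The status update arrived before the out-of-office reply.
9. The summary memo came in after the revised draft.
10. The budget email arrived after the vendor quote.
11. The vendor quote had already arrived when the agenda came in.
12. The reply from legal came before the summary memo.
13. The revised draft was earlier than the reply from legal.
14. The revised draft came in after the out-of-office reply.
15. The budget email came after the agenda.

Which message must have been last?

Every other message has a chain of constraints placing it before the summary memo, so the summary memo is last.

the summary memo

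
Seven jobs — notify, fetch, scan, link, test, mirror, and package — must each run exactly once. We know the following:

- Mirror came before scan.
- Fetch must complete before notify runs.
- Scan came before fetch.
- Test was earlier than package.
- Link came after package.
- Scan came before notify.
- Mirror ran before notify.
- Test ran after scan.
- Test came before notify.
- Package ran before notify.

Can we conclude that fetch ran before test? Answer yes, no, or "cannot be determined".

cannot be determined

No chain of stated constraints runs from fetch to test, and none runs from test to fetch either.
So the relative order of fetch and test is not fixed by the given facts.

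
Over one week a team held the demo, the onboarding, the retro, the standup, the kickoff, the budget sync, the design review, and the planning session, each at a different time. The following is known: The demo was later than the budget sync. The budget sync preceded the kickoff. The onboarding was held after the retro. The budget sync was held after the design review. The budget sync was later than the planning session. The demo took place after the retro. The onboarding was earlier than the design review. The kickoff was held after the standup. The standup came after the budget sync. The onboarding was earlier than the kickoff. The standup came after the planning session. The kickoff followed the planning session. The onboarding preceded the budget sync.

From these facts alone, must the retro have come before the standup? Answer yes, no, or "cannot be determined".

Chain the constraints: the retro → the onboarding → the budget sync → the standup. Each link is directly stated, so the retro comes before the standup.

yes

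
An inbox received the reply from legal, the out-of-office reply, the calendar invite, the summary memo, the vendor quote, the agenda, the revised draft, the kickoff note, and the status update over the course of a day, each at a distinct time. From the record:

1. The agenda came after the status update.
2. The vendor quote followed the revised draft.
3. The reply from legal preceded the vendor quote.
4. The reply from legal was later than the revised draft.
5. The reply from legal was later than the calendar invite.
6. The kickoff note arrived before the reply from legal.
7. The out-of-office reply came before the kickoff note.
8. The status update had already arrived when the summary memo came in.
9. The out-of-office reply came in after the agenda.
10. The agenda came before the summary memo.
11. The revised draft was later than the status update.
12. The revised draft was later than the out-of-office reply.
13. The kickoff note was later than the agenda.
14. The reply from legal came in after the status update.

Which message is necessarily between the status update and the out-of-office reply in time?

the agenda

Tracing the constraints gives the status update → the agenda → the out-of-office reply, so the agenda sits after the status update and before the out-of-office reply.
No other message is forced both after the status update and before the out-of-office reply.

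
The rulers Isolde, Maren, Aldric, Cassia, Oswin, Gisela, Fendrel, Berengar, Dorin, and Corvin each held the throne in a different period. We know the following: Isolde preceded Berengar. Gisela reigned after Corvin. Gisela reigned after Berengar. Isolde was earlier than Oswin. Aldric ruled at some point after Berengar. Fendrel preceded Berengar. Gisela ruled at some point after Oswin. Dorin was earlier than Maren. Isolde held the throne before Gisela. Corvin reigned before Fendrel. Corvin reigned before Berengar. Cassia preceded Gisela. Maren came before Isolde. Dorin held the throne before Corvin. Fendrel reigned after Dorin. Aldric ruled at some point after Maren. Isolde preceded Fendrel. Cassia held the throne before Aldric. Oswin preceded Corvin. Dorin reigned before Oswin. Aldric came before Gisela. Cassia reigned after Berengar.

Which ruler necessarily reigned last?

Every other ruler has a chain of constraints placing them before Gisela, so Gisela is last.

Gisela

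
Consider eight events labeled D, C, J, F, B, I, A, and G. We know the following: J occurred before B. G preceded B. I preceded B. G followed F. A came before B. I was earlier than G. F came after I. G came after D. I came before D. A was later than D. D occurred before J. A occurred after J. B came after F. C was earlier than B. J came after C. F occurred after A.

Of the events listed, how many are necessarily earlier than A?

4

Directly stated before A: D and J.
C reaches A via C → J → A.
I reaches A via I → D → A.
No chain forces F (or any of the others) ahead of A.
That's C, D, I, and J — 4 in all.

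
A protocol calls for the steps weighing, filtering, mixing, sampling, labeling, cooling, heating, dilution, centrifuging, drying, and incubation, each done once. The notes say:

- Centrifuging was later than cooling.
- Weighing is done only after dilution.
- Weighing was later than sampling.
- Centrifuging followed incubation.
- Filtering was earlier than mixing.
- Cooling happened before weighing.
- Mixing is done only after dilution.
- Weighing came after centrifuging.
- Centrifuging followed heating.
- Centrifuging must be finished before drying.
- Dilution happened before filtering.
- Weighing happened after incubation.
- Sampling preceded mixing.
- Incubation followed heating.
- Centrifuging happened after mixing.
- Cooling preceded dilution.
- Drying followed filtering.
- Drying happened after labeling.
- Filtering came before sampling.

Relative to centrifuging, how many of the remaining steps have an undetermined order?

1

Forced before centrifuging: cooling, dilution, filtering, heating, incubation, mixing, and sampling; forced after centrifuging: drying and weighing.
That leaves labeling with no forced order relative to centrifuging — 1.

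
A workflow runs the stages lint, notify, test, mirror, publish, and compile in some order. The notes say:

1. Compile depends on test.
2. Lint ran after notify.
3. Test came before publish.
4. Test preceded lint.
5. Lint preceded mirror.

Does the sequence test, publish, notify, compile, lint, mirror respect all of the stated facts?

Check each stated constraint against the proposed order — e.g. test is ahead of compile; test is ahead of lint. Every pair is in the required order; nothing is violated.

yes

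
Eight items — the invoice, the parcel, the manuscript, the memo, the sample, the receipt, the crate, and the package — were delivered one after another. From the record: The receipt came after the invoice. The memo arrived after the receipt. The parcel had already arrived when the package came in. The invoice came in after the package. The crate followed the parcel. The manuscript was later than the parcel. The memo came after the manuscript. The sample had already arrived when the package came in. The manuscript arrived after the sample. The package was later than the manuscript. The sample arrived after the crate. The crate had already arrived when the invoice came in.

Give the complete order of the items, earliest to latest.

the parcel, the crate, the sample, the manuscript, the package, the invoice, the receipt, the memo

The constraints fix every adjacent pair, so only one ordering works:
the parcel → the crate → the sample → the manuscript → the package → the invoice → the receipt → the memo.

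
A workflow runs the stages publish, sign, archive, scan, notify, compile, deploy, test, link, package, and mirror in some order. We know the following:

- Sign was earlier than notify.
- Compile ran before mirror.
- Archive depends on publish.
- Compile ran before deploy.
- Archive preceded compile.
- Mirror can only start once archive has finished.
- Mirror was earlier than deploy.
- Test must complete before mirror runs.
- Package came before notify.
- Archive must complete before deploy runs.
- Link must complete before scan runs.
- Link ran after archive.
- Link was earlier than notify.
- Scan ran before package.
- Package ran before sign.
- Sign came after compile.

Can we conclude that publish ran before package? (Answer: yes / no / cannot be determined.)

yes

Chain the constraints: publish → archive → link → scan → package. Each link is directly stated, so publish comes before package.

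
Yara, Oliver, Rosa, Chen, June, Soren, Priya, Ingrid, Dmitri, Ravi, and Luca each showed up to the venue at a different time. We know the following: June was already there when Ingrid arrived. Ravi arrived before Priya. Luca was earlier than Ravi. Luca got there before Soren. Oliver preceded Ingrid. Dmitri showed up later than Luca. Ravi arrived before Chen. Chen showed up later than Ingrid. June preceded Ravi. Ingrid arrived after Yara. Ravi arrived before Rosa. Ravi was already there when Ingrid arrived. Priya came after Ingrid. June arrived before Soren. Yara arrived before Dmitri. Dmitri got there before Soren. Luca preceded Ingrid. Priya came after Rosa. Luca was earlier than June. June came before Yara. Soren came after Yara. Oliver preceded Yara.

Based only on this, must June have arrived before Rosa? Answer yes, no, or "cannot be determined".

Chain the constraints: June → Ravi → Rosa. Each link is directly stated, so June comes before Rosa.

yes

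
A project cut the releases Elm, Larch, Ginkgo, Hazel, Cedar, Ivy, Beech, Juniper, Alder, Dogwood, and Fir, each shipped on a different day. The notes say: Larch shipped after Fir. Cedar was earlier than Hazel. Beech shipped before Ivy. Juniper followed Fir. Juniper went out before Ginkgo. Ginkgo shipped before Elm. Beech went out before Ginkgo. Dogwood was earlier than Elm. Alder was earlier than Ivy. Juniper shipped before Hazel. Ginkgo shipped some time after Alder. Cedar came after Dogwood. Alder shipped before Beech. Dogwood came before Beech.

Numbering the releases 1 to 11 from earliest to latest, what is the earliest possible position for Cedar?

Dogwood must come before Cedar — 1 forced predecessor.
Nothing else is forced ahead of Cedar, so its earliest slot is position 1 + 1 = 2.

2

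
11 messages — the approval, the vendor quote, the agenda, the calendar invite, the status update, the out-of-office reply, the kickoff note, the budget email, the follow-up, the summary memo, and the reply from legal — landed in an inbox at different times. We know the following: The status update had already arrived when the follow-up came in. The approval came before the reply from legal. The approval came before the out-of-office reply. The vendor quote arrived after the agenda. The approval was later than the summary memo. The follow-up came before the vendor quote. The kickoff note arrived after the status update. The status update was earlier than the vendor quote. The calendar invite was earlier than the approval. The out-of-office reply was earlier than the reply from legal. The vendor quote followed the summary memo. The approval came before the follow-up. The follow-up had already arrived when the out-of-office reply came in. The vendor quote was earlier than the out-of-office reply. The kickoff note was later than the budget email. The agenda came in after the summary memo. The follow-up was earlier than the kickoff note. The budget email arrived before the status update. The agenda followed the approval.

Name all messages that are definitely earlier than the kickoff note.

Directly stated before the kickoff note: the budget email, the follow-up, and the status update.
The approval reaches the kickoff note via the approval → the follow-up → the kickoff note.
The calendar invite reaches the kickoff note via the calendar invite → the approval → the follow-up → the kickoff note.
The summary memo reaches the kickoff note via the summary memo → the approval → the follow-up → the kickoff note.
No chain forces the vendor quote (or any of the others) ahead of the kickoff note.

the approval, the budget email, the calendar invite, the follow-up, the status update, the summary memo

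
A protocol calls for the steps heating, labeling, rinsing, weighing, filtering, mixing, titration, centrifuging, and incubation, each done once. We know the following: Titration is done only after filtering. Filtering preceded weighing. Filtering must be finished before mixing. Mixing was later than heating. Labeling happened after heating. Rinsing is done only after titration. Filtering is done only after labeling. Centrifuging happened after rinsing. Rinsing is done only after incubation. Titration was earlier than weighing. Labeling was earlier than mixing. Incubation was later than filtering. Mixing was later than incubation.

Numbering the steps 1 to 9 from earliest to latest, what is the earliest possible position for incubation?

4

Filtering, heating, and labeling must all come before incubation — 3 forced predecessors.
Nothing else is forced ahead of incubation, so its earliest slot is position 3 + 1 = 4.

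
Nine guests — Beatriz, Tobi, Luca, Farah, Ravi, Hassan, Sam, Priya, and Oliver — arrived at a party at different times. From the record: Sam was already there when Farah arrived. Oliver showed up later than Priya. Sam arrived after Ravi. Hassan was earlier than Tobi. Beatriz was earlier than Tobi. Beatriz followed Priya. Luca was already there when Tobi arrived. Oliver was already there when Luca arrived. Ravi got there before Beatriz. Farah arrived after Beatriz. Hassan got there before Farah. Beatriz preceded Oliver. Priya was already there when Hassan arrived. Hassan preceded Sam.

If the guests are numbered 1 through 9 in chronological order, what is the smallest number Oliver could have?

4

Beatriz, Priya, and Ravi must all come before Oliver — 3 forced predecessors.
Nothing else is forced ahead of Oliver, so their earliest slot is position 3 + 1 = 4.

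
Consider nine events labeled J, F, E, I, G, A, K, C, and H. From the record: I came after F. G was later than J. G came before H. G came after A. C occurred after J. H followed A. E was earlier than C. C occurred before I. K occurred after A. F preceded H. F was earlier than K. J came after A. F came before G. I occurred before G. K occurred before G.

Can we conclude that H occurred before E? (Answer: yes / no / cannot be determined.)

Tracing the constraints gives E → C → I → G → H, so E must come before H.
That means H cannot be before E.

no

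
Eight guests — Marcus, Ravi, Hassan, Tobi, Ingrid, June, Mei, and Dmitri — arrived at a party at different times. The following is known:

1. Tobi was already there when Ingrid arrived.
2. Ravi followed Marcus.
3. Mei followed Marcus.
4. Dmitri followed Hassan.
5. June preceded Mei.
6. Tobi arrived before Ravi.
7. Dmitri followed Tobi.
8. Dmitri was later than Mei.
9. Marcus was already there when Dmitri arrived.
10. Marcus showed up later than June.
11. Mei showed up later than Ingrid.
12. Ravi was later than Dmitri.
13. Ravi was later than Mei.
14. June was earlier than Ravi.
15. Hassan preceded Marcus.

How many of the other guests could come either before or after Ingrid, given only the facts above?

3

Forced before Ingrid: Tobi; forced after Ingrid: Dmitri, Mei, and Ravi.
That leaves Hassan, June, and Marcus with no forced order relative to Ingrid — 3.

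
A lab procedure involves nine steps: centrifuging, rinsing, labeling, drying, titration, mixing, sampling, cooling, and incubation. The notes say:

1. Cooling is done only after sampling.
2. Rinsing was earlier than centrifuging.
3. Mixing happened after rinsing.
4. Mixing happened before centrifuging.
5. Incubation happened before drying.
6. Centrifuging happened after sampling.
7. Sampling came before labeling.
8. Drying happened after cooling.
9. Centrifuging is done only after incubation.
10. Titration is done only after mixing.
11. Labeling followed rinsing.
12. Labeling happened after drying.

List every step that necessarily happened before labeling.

Directly stated before labeling: drying, rinsing, and sampling.
Cooling reaches labeling via cooling → drying → labeling.
Incubation reaches labeling via incubation → drying → labeling.

cooling, drying, incubation, rinsing, sampling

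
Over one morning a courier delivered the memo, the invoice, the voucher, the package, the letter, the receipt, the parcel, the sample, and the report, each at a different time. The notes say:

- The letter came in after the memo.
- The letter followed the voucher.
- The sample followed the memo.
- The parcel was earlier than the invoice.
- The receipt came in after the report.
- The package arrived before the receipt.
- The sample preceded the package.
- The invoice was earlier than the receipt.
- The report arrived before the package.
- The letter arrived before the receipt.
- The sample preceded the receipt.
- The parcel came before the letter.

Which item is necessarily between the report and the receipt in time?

the package

Tracing the constraints gives the report → the package → the receipt, so the package sits after the report and before the receipt.
No other item is forced both after the report and before the receipt.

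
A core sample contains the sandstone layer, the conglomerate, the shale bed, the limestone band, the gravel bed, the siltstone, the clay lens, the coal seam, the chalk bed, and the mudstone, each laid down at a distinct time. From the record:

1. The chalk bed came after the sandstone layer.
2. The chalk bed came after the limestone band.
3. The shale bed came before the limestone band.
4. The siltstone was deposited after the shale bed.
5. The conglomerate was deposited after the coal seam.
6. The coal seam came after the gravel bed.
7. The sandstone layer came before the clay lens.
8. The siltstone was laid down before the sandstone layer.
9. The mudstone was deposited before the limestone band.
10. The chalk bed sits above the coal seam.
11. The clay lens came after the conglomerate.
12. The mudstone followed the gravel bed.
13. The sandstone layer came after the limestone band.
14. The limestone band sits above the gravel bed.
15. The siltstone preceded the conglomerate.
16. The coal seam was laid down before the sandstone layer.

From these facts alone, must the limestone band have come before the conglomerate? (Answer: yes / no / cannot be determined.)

No chain of stated constraints runs from the limestone band to the conglomerate, and none runs from the conglomerate to the limestone band either.
So the relative order of the limestone band and the conglomerate is not fixed by the given facts.

cannot be determined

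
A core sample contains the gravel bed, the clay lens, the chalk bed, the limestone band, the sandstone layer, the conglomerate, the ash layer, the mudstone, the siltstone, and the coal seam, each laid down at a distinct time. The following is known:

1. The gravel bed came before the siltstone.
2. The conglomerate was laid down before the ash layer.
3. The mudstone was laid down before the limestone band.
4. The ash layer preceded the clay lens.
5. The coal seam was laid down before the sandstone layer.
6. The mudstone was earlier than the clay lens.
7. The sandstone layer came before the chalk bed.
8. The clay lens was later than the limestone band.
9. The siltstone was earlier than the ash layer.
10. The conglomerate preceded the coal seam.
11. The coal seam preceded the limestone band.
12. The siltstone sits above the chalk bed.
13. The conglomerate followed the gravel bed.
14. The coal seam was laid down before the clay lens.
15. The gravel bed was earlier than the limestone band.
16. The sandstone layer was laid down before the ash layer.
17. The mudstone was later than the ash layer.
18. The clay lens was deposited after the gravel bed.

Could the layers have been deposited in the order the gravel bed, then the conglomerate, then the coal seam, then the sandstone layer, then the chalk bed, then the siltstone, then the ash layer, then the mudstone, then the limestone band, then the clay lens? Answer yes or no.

yes

Check each stated constraint against the proposed order — e.g. the gravel bed is ahead of the limestone band; the gravel bed is ahead of the clay lens. Every pair is in the required order; nothing is violated.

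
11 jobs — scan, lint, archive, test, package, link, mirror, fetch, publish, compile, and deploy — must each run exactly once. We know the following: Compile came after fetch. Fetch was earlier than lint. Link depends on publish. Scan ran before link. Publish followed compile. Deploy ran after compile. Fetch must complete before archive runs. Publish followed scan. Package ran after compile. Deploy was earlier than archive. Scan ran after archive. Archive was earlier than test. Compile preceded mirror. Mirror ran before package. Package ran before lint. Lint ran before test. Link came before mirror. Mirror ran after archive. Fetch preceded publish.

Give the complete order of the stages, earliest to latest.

fetch, compile, deploy, archive, scan, publish, link, mirror, package, lint, test

The constraints fix every adjacent pair, so only one ordering works:
fetch → compile → deploy → archive → scan → publish → link → mirror → package → lint → test.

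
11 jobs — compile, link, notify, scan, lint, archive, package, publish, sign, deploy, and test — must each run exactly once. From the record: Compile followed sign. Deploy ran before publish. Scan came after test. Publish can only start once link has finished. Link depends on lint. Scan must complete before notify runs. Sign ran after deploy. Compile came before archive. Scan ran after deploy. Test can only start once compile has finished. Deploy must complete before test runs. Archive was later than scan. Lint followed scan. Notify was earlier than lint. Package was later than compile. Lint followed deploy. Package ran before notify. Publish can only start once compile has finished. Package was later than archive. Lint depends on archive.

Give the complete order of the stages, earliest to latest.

deploy, sign, compile, test, scan, archive, package, notify, lint, link, publish

The constraints fix every adjacent pair, so only one ordering works:
deploy → sign → compile → test → scan → archive → package → notify → lint → link → publish.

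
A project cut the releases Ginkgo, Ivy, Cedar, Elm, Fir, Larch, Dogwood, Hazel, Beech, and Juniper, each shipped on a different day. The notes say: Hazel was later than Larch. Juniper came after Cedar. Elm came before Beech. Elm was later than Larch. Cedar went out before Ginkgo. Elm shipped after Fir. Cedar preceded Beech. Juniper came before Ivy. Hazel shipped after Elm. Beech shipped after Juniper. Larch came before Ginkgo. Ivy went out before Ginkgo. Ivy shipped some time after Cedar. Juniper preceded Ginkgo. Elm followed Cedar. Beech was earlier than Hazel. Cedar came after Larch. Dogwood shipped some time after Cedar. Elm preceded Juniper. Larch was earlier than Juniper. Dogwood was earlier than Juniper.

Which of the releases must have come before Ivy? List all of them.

Cedar, Dogwood, Elm, Fir, Juniper, Larch

Directly stated before Ivy: Cedar and Juniper.
Dogwood reaches Ivy via Dogwood → Juniper → Ivy.
Elm reaches Ivy via Elm → Juniper → Ivy.
Fir reaches Ivy via Fir → Elm → Juniper → Ivy.
Likewise Larch reaches Ivy by chaining the stated constraints.
No chain forces Ginkgo (or any of the others) ahead of Ivy.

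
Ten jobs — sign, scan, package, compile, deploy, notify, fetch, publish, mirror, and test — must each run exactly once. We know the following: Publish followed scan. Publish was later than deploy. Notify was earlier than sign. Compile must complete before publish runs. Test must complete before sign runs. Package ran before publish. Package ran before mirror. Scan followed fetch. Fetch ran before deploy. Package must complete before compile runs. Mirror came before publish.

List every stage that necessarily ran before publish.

compile, deploy, fetch, mirror, package, scan

Directly stated before publish: compile, deploy, mirror, package, and scan.
Fetch reaches publish via fetch → deploy → publish.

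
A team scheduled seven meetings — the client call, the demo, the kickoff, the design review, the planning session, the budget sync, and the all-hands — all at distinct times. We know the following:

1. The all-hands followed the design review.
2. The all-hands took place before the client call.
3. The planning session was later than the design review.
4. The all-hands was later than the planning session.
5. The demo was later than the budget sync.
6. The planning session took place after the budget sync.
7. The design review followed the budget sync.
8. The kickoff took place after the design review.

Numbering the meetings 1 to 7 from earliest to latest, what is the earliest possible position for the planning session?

The budget sync and the design review must both come before the planning session — 2 forced predecessors.
Nothing else is forced ahead of the planning session, so its earliest slot is position 2 + 1 = 3.

3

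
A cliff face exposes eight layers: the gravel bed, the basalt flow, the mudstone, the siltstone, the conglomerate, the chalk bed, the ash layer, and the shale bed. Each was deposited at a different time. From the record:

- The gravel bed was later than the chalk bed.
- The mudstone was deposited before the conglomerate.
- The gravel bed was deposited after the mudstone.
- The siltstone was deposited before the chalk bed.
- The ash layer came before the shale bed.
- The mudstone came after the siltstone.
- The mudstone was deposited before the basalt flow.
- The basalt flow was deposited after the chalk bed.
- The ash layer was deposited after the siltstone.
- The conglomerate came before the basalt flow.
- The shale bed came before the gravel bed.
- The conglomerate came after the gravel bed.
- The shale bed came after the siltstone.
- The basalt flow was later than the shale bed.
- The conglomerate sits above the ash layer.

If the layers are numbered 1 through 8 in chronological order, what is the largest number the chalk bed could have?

5

The chalk bed must come before the basalt flow, the conglomerate, and the gravel bed — 3 layers forced after it.
Everything else can be placed before the chalk bed in some valid order, so the chalk bed can sit as late as position 8 − 3 = 5.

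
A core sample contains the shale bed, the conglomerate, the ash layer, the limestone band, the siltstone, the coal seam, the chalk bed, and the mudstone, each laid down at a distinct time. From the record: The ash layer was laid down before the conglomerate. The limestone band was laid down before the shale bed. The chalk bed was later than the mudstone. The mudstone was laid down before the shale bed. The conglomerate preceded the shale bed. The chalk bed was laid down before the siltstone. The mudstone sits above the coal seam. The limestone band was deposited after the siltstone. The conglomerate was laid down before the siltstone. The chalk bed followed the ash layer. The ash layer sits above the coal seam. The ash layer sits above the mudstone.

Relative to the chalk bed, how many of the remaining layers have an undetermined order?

1

Forced before the chalk bed: the ash layer, the coal seam, and the mudstone; forced after the chalk bed: the limestone band, the shale bed, and the siltstone.
That leaves the conglomerate with no forced order relative to the chalk bed — 1.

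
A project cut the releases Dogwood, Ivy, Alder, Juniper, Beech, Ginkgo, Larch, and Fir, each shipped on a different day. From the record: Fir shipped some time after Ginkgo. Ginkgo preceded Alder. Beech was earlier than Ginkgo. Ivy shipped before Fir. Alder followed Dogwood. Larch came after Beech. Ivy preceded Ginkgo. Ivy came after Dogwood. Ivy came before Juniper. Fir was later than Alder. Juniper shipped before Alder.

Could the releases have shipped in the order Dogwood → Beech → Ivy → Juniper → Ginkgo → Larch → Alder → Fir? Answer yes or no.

Check each stated constraint against the proposed order — e.g. Ivy is ahead of Fir; Dogwood is ahead of Alder. Every pair is in the required order; nothing is violated.

yes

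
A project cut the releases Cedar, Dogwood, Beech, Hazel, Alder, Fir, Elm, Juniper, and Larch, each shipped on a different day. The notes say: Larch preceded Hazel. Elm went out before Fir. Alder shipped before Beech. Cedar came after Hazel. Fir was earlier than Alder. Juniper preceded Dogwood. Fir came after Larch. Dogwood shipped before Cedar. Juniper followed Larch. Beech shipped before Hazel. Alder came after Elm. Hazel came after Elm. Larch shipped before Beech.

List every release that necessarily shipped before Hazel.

Alder, Beech, Elm, Fir, Larch

Directly stated before Hazel: Beech, Elm, and Larch.
Alder reaches Hazel via Alder → Beech → Hazel.
Fir reaches Hazel via Fir → Alder → Beech → Hazel.
No chain forces Juniper (or any of the others) ahead of Hazel.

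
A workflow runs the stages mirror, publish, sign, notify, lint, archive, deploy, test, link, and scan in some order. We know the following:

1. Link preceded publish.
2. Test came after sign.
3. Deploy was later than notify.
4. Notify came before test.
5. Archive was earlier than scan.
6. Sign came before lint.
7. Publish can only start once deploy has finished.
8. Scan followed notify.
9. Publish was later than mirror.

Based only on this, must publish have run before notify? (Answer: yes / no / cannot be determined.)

Tracing the constraints gives notify → deploy → publish, so notify must come before publish.
That means publish cannot be before notify.

no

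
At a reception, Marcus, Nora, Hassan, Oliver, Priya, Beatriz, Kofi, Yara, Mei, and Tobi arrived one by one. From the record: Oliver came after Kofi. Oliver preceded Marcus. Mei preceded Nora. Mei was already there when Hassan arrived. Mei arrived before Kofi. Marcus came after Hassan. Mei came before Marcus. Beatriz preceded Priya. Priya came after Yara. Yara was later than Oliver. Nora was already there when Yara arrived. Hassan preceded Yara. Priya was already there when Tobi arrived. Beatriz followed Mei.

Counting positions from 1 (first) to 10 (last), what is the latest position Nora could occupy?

7

Nora must come before Priya, Tobi, and Yara — 3 guests forced after them.
Everything else can be placed before Nora in some valid order, so Nora can sit as late as position 10 − 3 = 7.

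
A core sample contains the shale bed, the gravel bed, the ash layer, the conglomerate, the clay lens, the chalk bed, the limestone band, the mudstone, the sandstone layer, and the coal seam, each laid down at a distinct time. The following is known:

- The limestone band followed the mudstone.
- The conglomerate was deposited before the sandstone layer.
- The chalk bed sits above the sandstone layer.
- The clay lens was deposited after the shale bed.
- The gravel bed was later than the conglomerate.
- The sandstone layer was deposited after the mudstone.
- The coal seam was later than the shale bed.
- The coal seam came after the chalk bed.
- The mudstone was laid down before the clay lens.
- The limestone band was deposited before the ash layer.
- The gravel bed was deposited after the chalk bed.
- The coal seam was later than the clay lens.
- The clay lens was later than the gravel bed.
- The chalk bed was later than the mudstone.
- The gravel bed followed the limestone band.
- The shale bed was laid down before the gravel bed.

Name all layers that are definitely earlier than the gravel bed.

the chalk bed, the conglomerate, the limestone band, the mudstone, the sandstone layer, the shale bed

Directly stated before the gravel bed: the chalk bed, the conglomerate, the limestone band, and the shale bed.
The mudstone reaches the gravel bed via the mudstone → the chalk bed → the gravel bed.
The sandstone layer reaches the gravel bed via the sandstone layer → the chalk bed → the gravel bed.
No chain forces the clay lens (or any of the others) ahead of the gravel bed.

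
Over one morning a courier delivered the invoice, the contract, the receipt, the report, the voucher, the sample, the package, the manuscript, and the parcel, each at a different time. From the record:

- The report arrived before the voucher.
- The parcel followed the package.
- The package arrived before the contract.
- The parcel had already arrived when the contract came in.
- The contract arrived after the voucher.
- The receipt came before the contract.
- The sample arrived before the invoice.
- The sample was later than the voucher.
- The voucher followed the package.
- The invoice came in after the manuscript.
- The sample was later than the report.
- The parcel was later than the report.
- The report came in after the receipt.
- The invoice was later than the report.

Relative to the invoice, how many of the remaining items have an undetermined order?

Forced before the invoice: the manuscript, the package, the receipt, the report, the sample, and the voucher.
That leaves the contract and the parcel with no forced order relative to the invoice — 2.

2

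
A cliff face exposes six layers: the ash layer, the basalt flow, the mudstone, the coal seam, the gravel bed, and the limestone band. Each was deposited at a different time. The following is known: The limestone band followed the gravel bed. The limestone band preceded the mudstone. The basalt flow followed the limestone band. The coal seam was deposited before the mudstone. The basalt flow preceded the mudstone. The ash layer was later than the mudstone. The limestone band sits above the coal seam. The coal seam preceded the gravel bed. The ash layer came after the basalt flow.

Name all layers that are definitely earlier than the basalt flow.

the coal seam, the gravel bed, the limestone band

Directly stated before the basalt flow: the limestone band.
The coal seam reaches the basalt flow via the coal seam → the limestone band → the basalt flow.
The gravel bed reaches the basalt flow via the gravel bed → the limestone band → the basalt flow.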